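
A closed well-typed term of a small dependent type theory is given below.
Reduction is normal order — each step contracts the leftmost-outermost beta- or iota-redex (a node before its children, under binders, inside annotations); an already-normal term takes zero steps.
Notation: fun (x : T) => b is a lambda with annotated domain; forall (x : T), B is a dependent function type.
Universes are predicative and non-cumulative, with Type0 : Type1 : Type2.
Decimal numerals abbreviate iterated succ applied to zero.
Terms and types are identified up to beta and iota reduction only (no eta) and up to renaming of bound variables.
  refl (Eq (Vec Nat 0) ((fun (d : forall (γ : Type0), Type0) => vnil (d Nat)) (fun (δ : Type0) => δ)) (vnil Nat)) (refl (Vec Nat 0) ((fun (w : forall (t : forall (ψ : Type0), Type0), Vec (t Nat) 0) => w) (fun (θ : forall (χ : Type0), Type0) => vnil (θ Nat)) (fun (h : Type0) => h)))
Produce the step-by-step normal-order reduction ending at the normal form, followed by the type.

normal-order reduction:
  refl (Eq (Vec Nat 0) ((fun (d : forall (γ : Type0), Type0) => vnil (d Nat)) (fun (δ : Type0) => δ)) (vnil Nat)) (refl (Vec Nat 0) ((fun (w : forall (t : forall (ψ : Type0), Type0), Vec (t Nat) 0) => w) (fun (θ : forall (χ : Type0), Type0) => vnil (θ Nat)) (fun (h : Type0) => h)))
  ~> refl (Eq (Vec Nat 0) (vnil ((fun (d : Type0) => d) Nat)) (vnil Nat)) (refl (Vec Nat 0) ((fun (γ : forall (δ : forall (w : Type0), Type0), Vec (δ Nat) 0) => γ) (fun (t : forall (ψ : Type0), Type0) => vnil (t Nat)) (fun (θ : Type0) => θ)))
  ~> refl (Eq (Vec Nat 0) (vnil Nat) (vnil Nat)) (refl (Vec Nat 0) ((fun (d : forall (γ : forall (δ : Type0), Type0), Vec (γ Nat) 0) => d) (fun (w : forall (t : Type0), Type0) => vnil (w Nat)) (fun (ψ : Type0) => ψ)))
  ~> refl (Eq (Vec Nat 0) (vnil Nat) (vnil Nat)) (refl (Vec Nat 0) ((fun (d : forall (γ : Type0), Type0) => vnil (d Nat)) (fun (δ : Type0) => δ)))
  ~> refl (Eq (Vec Nat 0) (vnil Nat) (vnil Nat)) (refl (Vec Nat 0) (vnil ((fun (d : Type0) => d) Nat)))
  ~> refl (Eq (Vec Nat 0) (vnil Nat) (vnil Nat)) (refl (Vec Nat 0) (vnil Nat))
the term's type:
  Eq (Eq (Vec Nat 0) (vnil Nat) (vnil Nat)) (refl (Vec Nat 0) (vnil Nat)) (refl (Vec Nat 0) (vnil Nat))


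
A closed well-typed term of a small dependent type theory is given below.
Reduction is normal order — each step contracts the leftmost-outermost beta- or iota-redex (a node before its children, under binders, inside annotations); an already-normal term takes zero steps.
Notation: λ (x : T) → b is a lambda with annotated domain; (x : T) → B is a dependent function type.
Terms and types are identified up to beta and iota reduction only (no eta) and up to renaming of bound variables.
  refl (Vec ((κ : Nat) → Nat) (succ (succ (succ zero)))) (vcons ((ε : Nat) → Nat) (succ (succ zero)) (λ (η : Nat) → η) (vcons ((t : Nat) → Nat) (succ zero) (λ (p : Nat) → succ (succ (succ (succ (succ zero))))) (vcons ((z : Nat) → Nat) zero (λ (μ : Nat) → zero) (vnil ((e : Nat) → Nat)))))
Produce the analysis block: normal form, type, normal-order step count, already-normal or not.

normal form:
  refl (Vec ((κ : Nat) → Nat) (succ (succ (succ zero)))) (vcons ((ε : Nat) → Nat) (succ (succ zero)) (λ (η : Nat) → η) (vcons ((t : Nat) → Nat) (succ zero) (λ (p : Nat) → succ (succ (succ (succ (succ zero))))) (vcons ((z : Nat) → Nat) zero (λ (μ : Nat) → zero) (vnil ((e : Nat) → Nat)))))
the term's type:
  Eq (Vec ((κ : Nat) → Nat) (succ (succ (succ zero)))) (vcons ((ε : Nat) → Nat) (succ (succ zero)) (λ (η : Nat) → η) (vcons ((t : Nat) → Nat) (succ zero) (λ (p : Nat) → succ (succ (succ (succ (succ zero))))) (vcons ((z : Nat) → Nat) zero (λ (μ : Nat) → zero) (vnil ((e : Nat) → Nat))))) (vcons ((d : Nat) → Nat) (succ (succ zero)) (λ (r : Nat) → r) (vcons ((v : Nat) → Nat) (succ zero) (λ (ζ : Nat) → succ (succ (succ (succ (succ zero))))) (vcons ((a : Nat) → Nat) zero (λ (g : Nat) → zero) (vnil ((α : Nat) → Nat)))))
steps to reach normal form (normal order): 0
started in normal form: yes


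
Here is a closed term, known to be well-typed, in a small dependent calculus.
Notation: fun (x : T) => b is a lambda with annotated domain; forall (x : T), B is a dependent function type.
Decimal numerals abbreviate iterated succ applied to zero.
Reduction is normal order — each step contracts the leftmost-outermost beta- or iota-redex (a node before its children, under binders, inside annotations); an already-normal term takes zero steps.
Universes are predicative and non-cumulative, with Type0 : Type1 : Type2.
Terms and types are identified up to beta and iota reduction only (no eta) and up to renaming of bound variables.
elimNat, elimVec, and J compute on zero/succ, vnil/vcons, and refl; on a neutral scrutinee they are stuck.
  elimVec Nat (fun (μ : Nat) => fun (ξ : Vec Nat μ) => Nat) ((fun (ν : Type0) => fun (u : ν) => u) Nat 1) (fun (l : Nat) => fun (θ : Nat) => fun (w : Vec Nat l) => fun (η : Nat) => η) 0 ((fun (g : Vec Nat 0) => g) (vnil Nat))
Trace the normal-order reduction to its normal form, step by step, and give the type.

normal-order reduction sequence:
  elimVec Nat (fun (μ : Nat) => fun (ξ : Vec Nat μ) => Nat) ((fun (ν : Type0) => fun (u : ν) => u) Nat 1) (fun (l : Nat) => fun (θ : Nat) => fun (w : Vec Nat l) => fun (η : Nat) => η) 0 ((fun (g : Vec Nat 0) => g) (vnil Nat))
  ~> elimVec Nat (fun (μ : Nat) => fun (ξ : Vec Nat μ) => Nat) ((fun (ν : Nat) => ν) 1) (fun (u : Nat) => fun (l : Nat) => fun (θ : Vec Nat u) => fun (w : Nat) => w) 0 ((fun (η : Vec Nat 0) => η) (vnil Nat))
  ~> elimVec Nat (fun (μ : Nat) => fun (ξ : Vec Nat μ) => Nat) 1 (fun (ν : Nat) => fun (u : Nat) => fun (l : Vec Nat ν) => fun (θ : Nat) => θ) 0 ((fun (w : Vec Nat 0) => w) (vnil Nat))
  ~> elimVec Nat (fun (μ : Nat) => fun (ξ : Vec Nat μ) => Nat) 1 (fun (ν : Nat) => fun (u : Nat) => fun (l : Vec Nat ν) => fun (θ : Nat) => θ) 0 (vnil Nat)
  ~> 1
type:
  Nat


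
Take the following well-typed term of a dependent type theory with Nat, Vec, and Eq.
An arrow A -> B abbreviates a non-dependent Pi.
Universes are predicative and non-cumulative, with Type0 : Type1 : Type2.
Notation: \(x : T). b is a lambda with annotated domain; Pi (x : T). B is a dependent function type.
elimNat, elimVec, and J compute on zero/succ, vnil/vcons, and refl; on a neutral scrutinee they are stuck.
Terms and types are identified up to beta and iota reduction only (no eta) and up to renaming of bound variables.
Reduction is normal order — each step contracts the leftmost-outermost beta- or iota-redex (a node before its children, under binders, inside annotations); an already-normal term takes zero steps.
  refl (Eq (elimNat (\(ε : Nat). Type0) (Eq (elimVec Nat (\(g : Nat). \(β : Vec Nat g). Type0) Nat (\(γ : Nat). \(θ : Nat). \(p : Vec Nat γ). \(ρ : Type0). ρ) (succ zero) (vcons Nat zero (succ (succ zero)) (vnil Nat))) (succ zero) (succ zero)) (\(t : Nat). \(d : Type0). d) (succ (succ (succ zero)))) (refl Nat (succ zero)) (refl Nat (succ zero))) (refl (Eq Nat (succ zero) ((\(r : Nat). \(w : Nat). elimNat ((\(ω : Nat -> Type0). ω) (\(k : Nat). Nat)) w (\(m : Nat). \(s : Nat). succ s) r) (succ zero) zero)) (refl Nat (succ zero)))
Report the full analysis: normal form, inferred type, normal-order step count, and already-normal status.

resulting normal form:
  refl (Eq (Eq Nat (succ zero) (succ zero)) (refl Nat (succ zero)) (refl Nat (succ zero))) (refl (Eq Nat (succ zero) (succ zero)) (refl Nat (succ zero)))
the term's type:
  Eq (Eq (Eq Nat (succ zero) (succ zero)) (refl Nat (succ zero)) (refl Nat (succ zero))) (refl (Eq Nat (succ zero) (succ zero)) (refl Nat (succ zero))) (refl (Eq Nat (succ zero) (succ zero)) (refl Nat (succ zero)))
reduction steps (normal order): 22
started in normal form: no
first redex: an elimNat iota-redex


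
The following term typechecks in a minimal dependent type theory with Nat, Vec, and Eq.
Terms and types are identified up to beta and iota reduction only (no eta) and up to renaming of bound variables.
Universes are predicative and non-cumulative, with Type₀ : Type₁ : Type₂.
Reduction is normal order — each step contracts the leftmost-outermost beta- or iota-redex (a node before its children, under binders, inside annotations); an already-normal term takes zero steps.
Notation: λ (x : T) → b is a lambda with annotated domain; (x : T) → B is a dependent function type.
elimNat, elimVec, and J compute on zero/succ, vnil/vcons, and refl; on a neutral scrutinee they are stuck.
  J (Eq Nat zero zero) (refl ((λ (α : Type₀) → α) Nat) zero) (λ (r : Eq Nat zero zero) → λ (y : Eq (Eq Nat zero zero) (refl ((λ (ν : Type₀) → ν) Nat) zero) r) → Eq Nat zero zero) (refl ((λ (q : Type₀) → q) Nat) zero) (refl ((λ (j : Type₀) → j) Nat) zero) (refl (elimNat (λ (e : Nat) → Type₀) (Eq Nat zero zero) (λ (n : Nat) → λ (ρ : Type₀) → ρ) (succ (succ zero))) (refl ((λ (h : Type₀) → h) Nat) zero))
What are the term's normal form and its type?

resulting normal form:
  refl Nat zero
the term's type:
  Eq Nat zero zero
observation: reduction starts at a J iota-redex, and 2 normal-order steps reach the normal form.


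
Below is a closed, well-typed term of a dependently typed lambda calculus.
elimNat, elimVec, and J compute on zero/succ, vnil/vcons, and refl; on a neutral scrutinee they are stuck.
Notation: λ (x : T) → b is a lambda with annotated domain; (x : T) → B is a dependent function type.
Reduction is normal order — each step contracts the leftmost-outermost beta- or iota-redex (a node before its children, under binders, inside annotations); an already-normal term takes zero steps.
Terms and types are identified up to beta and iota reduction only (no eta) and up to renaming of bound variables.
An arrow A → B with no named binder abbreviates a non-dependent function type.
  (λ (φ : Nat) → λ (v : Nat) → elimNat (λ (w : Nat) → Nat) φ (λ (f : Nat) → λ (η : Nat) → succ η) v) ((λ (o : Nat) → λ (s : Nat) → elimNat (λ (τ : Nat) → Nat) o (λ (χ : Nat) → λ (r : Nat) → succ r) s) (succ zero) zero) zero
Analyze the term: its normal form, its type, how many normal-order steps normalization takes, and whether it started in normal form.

reduced normal form:
  succ zero
type:
  Nat
normal-order step count: 6
already normal: no
first redex: a beta-redex


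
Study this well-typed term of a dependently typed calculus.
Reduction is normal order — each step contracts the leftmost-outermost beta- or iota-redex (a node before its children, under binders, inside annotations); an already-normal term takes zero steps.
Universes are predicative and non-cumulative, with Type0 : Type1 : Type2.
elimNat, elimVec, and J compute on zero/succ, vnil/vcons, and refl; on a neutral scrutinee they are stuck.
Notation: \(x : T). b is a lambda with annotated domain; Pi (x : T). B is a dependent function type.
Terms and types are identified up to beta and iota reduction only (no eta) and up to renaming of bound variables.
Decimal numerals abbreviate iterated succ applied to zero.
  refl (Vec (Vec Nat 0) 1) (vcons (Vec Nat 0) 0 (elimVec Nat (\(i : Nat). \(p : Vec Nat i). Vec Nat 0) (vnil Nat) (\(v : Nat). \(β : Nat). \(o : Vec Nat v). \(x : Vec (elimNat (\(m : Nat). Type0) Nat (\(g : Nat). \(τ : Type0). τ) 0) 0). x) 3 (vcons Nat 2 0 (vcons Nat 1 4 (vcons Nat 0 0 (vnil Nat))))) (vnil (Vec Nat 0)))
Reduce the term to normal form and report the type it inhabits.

resulting normal form:
  refl (Vec (Vec Nat 0) 1) (vcons (Vec Nat 0) 0 (vnil Nat) (vnil (Vec Nat 0)))
type:
  Eq (Vec (Vec Nat 0) 1) (vcons (Vec Nat 0) 0 (vnil Nat) (vnil (Vec Nat 0))) (vcons (Vec Nat 0) 0 (vnil Nat) (vnil (Vec Nat 0)))


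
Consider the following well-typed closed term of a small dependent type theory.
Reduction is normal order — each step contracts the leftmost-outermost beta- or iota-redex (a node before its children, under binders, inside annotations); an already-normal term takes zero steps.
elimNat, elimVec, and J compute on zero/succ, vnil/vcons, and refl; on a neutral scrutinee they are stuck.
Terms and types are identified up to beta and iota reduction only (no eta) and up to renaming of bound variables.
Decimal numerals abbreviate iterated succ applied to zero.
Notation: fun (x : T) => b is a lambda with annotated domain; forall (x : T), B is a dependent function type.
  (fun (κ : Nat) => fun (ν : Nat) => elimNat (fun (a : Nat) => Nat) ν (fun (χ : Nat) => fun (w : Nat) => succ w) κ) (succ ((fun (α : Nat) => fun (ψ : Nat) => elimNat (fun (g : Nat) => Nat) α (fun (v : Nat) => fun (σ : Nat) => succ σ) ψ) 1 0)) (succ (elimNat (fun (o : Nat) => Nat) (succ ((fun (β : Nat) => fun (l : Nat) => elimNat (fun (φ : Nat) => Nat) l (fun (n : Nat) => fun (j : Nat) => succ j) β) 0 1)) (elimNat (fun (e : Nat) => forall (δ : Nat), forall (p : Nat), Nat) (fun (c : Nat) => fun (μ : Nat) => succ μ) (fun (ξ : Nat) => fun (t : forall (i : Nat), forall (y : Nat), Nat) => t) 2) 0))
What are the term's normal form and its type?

resulting normal form:
  5
inferred type:
  Nat


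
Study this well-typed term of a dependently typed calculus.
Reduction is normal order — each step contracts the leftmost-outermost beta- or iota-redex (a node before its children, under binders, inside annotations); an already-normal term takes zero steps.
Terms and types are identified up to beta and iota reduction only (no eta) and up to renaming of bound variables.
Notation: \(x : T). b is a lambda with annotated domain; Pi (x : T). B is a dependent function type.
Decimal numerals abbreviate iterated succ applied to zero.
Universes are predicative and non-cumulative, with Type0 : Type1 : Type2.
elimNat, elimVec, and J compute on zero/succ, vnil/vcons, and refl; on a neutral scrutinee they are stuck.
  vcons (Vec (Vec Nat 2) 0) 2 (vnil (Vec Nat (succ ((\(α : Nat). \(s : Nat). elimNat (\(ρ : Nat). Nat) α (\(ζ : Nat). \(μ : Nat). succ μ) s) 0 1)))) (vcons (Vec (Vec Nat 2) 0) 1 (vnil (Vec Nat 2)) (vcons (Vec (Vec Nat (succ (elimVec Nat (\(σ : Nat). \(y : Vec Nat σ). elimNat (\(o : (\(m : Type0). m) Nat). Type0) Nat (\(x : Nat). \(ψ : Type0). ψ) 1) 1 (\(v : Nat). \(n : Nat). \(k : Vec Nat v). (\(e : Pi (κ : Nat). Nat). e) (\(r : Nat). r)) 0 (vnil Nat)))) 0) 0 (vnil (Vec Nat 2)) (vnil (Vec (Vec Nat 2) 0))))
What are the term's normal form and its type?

normal form:
  vcons (Vec (Vec Nat 2) 0) 2 (vnil (Vec Nat 2)) (vcons (Vec (Vec Nat 2) 0) 1 (vnil (Vec Nat 2)) (vcons (Vec (Vec Nat 2) 0) 0 (vnil (Vec Nat 2)) (vnil (Vec (Vec Nat 2) 0))))
inferred type:
  Vec (Vec (Vec Nat 2) 0) 3
observation: the term reaches its normal form after 7 normal-order steps.


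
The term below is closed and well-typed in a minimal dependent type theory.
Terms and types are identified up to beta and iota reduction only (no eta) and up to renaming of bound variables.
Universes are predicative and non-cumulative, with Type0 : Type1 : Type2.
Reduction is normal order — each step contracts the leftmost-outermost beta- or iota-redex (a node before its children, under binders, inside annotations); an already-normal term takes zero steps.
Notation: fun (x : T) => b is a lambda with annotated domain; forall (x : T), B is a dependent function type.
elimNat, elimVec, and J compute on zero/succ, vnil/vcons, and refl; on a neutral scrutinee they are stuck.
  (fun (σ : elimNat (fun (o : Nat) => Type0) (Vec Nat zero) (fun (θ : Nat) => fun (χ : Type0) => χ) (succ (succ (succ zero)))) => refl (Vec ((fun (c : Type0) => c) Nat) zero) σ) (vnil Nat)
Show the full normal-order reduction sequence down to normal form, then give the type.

reduction (normal order):
  (fun (σ : elimNat (fun (o : Nat) => Type0) (Vec Nat zero) (fun (θ : Nat) => fun (χ : Type0) => χ) (succ (succ (succ zero)))) => refl (Vec ((fun (c : Type0) => c) Nat) zero) σ) (vnil Nat)
  ~> refl (Vec ((fun (σ : Type0) => σ) Nat) zero) (vnil Nat)
  ~> refl (Vec Nat zero) (vnil Nat)
type:
  Eq (Vec Nat zero) (vnil Nat) (vnil Nat)


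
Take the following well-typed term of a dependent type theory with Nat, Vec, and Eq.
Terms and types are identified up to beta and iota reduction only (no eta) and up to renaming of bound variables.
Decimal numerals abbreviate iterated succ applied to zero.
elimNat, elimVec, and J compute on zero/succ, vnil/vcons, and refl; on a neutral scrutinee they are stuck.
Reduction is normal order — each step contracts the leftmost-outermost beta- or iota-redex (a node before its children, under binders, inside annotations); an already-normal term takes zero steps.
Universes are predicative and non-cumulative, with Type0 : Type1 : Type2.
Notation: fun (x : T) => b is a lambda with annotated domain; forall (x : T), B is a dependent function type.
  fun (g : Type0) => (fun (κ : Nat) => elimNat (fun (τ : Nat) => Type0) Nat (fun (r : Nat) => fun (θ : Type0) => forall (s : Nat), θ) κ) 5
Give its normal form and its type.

reduced normal form:
  fun (g : Type0) => forall (κ : Nat), forall (τ : Nat), forall (r : Nat), forall (θ : Nat), forall (s : Nat), Nat
type:
  forall (g : Type0), Type0
observation: reduction starts at a beta-redex, and 17 normal-order steps reach the normal form.


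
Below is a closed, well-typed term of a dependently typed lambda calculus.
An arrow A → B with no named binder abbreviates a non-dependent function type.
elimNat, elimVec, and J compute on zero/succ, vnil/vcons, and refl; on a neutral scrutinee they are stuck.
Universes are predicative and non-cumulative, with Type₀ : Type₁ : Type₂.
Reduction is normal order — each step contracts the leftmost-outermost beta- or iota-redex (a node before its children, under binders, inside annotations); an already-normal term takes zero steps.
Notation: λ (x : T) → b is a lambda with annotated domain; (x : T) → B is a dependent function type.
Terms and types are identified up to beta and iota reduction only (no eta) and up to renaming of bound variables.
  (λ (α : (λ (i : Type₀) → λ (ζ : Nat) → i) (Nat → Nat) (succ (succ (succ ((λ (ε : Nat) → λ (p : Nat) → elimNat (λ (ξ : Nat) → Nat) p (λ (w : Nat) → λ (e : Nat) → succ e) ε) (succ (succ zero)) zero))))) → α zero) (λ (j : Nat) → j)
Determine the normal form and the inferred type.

resulting normal form:
  zero
the term's type:
  Nat
observation: the leftmost-outermost redex is a beta-redex, and normalization takes 2 steps.


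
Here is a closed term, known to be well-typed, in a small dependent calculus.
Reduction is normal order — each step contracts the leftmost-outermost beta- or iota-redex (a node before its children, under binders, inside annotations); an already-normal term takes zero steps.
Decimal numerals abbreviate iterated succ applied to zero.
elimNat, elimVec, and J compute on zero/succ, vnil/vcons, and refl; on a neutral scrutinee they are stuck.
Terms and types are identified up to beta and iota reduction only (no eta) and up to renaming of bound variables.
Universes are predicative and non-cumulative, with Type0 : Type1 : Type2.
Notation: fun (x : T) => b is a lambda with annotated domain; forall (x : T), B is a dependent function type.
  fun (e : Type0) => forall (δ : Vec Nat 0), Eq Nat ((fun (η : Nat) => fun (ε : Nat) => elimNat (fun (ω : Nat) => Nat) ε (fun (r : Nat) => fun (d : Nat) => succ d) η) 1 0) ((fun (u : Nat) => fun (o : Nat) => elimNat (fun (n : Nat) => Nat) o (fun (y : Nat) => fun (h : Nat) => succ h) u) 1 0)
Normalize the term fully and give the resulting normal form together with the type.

resulting normal form:
  fun (e : Type0) => forall (δ : Vec Nat 0), Eq Nat 1 1
the term's type:
  forall (e : Type0), Type0


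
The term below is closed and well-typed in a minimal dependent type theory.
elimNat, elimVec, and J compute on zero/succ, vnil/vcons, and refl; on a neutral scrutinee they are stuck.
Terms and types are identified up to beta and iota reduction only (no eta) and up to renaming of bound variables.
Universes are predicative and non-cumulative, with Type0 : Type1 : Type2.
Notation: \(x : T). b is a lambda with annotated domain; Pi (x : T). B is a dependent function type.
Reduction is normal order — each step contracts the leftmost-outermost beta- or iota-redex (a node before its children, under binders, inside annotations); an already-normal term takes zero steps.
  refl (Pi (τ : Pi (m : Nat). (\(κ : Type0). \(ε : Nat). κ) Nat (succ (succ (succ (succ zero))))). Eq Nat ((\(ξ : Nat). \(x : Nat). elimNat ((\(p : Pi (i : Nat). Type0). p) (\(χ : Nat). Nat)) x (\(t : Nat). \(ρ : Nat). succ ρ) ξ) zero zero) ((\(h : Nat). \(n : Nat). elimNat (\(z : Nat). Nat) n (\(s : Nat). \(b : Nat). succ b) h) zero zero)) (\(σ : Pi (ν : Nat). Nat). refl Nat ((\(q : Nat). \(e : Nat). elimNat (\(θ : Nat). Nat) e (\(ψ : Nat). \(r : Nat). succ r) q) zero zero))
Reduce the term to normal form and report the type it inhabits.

reduced normal form:
  refl (Pi (τ : Pi (m : Nat). Nat). Eq Nat zero zero) (\(κ : Pi (ε : Nat). Nat). refl Nat zero)
the term's type:
  Eq (Pi (τ : Pi (m : Nat). Nat). Eq Nat zero zero) (\(κ : Pi (ε : Nat). Nat). refl Nat zero) (\(ξ : Pi (x : Nat). Nat). refl Nat zero)
observation: the term reaches its normal form after 11 normal-order steps.


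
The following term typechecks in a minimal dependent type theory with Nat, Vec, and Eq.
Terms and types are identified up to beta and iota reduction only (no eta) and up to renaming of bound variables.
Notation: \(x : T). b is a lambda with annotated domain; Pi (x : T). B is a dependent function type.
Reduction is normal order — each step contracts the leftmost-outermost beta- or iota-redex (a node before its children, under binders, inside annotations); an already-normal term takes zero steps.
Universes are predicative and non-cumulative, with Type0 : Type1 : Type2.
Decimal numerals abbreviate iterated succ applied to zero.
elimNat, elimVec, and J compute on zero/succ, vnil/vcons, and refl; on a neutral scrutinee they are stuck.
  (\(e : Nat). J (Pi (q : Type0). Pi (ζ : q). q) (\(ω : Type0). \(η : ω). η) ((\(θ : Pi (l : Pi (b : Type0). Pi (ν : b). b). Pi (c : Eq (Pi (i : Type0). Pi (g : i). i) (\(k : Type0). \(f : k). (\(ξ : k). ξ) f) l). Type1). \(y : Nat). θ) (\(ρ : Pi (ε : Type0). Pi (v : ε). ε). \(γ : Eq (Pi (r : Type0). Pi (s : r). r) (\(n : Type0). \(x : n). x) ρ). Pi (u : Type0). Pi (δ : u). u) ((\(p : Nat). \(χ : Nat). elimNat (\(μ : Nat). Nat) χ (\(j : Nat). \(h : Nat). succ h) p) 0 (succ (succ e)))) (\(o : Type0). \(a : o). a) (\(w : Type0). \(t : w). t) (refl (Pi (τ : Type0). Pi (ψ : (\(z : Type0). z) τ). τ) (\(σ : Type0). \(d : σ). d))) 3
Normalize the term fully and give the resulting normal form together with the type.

reduced normal form:
  \(e : Type0). \(q : e). q
inferred type:
  Pi (e : Type0). Pi (q : e). e
observation: 2 normal-order steps normalize the term, beginning with a beta-redex.


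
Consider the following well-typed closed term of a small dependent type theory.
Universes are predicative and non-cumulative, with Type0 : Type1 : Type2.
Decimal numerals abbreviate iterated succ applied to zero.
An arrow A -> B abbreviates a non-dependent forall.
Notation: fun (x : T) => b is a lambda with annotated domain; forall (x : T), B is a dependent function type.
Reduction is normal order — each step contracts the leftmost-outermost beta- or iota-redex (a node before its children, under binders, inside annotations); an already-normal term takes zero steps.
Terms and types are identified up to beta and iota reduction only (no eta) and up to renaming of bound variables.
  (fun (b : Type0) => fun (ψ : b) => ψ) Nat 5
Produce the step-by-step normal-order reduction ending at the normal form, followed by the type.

reduction (normal order):
  (fun (b : Type0) => fun (ψ : b) => ψ) Nat 5
  ~> (fun (b : Nat) => b) 5
  ~> 5
type:
  Nat


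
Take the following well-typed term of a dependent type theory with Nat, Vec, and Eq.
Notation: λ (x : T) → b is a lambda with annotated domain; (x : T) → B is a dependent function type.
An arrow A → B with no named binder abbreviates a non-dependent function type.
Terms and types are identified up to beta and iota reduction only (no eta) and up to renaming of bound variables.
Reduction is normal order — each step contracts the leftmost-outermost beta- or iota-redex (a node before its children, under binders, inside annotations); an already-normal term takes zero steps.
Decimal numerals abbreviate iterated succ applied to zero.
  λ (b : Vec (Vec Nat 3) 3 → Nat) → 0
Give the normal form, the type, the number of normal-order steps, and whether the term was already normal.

reduced normal form:
  λ (b : Vec (Vec Nat 3) 3 → Nat) → 0
type:
  (Vec (Vec Nat 3) 3 → Nat) → Nat
steps to reach normal form (normal order): 0
already normal: yes


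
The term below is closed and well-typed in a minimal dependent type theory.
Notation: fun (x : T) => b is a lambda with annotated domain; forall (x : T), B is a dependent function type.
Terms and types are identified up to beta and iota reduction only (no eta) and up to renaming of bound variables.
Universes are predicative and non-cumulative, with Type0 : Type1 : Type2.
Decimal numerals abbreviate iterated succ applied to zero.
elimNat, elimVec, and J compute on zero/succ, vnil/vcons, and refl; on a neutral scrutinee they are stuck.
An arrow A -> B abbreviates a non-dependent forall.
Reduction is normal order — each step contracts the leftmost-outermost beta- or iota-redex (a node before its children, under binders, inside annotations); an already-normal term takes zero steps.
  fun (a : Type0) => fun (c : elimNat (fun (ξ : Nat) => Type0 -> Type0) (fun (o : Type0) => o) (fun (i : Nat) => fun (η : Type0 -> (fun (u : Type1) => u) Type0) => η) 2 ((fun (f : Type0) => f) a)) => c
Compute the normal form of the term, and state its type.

reduced normal form:
  fun (a : Type0) => fun (c : a) => c
inferred type:
  forall (a : Type0), a -> a
observation: 9 normal-order steps normalize the term, beginning with an elimNat iota-redex.


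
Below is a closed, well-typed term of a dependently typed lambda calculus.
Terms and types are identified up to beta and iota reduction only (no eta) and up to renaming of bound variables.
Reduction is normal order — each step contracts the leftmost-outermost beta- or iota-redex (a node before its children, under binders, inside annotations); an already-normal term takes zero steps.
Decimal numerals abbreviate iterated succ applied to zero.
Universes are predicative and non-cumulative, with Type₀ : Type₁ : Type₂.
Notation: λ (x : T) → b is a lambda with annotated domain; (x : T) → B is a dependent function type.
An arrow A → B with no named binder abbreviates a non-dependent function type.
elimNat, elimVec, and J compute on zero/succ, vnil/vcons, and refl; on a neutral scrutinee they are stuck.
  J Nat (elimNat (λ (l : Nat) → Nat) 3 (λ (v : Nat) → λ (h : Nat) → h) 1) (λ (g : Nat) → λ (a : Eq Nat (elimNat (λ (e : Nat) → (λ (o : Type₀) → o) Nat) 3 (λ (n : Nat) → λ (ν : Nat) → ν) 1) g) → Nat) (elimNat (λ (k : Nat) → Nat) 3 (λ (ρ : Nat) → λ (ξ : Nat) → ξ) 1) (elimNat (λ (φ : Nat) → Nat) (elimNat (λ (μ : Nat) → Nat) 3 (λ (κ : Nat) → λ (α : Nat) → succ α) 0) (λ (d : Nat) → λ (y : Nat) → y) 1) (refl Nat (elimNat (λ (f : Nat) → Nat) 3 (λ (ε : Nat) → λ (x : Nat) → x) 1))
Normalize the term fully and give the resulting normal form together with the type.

normal form:
  3
type:
  Nat
observation: 5 normal-order steps separate the term from its normal form.


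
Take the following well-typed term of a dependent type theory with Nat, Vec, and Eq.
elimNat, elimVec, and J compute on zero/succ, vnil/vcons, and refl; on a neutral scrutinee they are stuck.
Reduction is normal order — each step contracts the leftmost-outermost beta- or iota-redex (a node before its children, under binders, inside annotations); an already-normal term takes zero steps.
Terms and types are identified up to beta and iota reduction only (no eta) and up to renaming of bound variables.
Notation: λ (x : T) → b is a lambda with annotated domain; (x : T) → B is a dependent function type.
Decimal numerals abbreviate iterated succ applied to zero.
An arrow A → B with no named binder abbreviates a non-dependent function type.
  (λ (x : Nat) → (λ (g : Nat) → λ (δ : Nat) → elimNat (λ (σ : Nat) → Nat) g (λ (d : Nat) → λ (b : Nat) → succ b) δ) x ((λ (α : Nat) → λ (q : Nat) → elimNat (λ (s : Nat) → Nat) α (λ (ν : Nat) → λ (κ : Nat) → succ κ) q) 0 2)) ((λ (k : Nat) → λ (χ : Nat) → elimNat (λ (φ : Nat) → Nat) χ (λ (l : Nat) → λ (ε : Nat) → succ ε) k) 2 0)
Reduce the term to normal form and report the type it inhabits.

reduced normal form:
  4
inferred type:
  Nat


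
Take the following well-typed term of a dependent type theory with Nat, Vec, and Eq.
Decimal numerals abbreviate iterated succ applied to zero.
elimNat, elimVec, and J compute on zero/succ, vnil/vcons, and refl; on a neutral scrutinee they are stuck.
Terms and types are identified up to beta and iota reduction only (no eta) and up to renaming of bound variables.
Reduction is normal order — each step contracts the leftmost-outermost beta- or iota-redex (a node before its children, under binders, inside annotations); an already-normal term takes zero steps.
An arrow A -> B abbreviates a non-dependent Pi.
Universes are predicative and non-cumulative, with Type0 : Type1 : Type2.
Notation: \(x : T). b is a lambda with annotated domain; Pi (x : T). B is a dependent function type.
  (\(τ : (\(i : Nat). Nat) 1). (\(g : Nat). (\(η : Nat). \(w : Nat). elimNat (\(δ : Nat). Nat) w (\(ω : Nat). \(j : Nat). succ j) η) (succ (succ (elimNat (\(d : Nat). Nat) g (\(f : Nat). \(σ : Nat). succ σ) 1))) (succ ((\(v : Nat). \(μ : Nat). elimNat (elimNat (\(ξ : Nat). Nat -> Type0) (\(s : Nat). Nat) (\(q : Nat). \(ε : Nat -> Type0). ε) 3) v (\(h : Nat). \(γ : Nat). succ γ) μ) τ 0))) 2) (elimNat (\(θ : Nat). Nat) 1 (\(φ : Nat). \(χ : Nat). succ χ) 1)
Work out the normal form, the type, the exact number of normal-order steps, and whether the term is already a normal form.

normal form:
  8
type:
  Nat
normal-order step count: 31
term was already normal: no
first contracted redex: a beta-redex


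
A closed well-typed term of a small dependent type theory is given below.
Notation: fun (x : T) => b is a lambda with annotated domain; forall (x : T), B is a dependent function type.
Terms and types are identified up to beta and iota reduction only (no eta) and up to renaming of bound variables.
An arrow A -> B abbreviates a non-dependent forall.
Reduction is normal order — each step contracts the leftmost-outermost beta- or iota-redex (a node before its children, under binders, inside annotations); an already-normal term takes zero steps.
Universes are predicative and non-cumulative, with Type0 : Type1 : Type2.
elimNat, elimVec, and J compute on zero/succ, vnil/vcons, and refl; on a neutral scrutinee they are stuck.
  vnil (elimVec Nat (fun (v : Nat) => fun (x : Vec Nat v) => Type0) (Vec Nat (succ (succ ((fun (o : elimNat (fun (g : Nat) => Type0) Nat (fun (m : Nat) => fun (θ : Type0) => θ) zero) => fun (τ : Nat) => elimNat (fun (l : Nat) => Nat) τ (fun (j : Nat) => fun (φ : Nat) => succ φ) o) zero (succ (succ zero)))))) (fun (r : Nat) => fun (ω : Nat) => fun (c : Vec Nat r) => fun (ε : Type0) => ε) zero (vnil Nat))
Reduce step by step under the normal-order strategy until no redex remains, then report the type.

normal-order reduction sequence:
  vnil (elimVec Nat (fun (v : Nat) => fun (x : Vec Nat v) => Type0) (Vec Nat (succ (succ ((fun (o : elimNat (fun (g : Nat) => Type0) Nat (fun (m : Nat) => fun (θ : Type0) => θ) zero) => fun (τ : Nat) => elimNat (fun (l : Nat) => Nat) τ (fun (j : Nat) => fun (φ : Nat) => succ φ) o) zero (succ (succ zero)))))) (fun (r : Nat) => fun (ω : Nat) => fun (c : Vec Nat r) => fun (ε : Type0) => ε) zero (vnil Nat))
  ~> vnil (Vec Nat (succ (succ ((fun (v : elimNat (fun (x : Nat) => Type0) Nat (fun (o : Nat) => fun (g : Type0) => g) zero) => fun (m : Nat) => elimNat (fun (θ : Nat) => Nat) m (fun (τ : Nat) => fun (l : Nat) => succ l) v) zero (succ (succ zero))))))
  ~> vnil (Vec Nat (succ (succ ((fun (v : Nat) => elimNat (fun (x : Nat) => Nat) v (fun (o : Nat) => fun (g : Nat) => succ g) zero) (succ (succ zero))))))
  ~> vnil (Vec Nat (succ (succ (elimNat (fun (v : Nat) => Nat) (succ (succ zero)) (fun (x : Nat) => fun (o : Nat) => succ o) zero))))
  ~> vnil (Vec Nat (succ (succ (succ (succ zero)))))
inferred type:
  Vec (Vec Nat (succ (succ (succ (succ zero))))) zero


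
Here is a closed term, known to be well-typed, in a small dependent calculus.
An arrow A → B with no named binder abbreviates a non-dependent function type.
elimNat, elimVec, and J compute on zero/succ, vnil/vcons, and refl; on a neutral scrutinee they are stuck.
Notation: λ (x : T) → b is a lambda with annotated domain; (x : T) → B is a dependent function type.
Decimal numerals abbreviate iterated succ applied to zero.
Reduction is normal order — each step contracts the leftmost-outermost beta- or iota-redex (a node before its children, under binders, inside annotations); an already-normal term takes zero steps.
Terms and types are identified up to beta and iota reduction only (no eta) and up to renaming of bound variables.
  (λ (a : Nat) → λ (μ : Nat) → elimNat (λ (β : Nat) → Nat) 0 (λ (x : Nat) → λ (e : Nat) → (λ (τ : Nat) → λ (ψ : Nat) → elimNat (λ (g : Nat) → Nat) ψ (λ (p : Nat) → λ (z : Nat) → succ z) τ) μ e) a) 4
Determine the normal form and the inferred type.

reduced normal form:
  λ (a : Nat) → elimNat (λ (μ : Nat) → Nat) (elimNat (λ (β : Nat) → Nat) (elimNat (λ (x : Nat) → Nat) (elimNat (λ (e : Nat) → Nat) 0 (λ (τ : Nat) → λ (ψ : Nat) → succ ψ) a) (λ (g : Nat) → λ (p : Nat) → succ p) a) (λ (z : Nat) → λ (s : Nat) → succ s) a) (λ (h : Nat) → λ (b : Nat) → succ b) a
the term's type:
  Nat → Nat
observation: 22 normal-order steps normalize the term, beginning with a beta-redex.


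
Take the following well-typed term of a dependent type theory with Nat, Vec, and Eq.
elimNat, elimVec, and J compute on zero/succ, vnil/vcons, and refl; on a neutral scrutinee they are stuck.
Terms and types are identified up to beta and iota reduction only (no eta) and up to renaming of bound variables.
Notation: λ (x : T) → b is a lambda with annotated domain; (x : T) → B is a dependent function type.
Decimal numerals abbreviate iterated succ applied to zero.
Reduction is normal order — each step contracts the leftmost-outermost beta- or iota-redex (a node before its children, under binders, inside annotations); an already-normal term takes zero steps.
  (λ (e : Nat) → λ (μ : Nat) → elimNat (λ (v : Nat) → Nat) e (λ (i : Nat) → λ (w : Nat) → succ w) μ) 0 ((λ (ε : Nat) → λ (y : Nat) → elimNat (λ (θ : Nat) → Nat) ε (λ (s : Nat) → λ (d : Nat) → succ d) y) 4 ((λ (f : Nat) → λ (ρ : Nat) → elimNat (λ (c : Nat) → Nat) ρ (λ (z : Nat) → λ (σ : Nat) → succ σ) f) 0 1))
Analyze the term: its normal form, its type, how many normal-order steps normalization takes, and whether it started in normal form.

reduced normal form:
  5
the term's type:
  Nat
steps to reach normal form (normal order): 27
already normal: no
first redex: a beta-redex


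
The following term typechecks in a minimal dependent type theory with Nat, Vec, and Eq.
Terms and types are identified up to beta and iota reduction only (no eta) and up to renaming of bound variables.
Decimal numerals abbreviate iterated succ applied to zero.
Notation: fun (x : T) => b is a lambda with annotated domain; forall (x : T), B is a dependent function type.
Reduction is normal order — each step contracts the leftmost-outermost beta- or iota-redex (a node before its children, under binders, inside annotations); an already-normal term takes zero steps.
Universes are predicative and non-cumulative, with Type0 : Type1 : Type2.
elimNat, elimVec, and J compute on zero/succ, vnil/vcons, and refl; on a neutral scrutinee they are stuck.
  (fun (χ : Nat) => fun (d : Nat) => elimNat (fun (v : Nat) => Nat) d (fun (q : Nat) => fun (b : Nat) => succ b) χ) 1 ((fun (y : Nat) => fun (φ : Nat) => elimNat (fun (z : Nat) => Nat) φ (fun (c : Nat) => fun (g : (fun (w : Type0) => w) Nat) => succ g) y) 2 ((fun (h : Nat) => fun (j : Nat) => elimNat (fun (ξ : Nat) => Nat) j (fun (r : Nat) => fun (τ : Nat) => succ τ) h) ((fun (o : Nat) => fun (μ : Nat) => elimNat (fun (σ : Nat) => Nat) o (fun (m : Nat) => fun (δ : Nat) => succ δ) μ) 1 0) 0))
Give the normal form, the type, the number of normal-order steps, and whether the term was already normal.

reduced normal form:
  4
the term's type:
  Nat
reduction steps (normal order): 24
started in normal form: no
first contracted redex: a beta-redex


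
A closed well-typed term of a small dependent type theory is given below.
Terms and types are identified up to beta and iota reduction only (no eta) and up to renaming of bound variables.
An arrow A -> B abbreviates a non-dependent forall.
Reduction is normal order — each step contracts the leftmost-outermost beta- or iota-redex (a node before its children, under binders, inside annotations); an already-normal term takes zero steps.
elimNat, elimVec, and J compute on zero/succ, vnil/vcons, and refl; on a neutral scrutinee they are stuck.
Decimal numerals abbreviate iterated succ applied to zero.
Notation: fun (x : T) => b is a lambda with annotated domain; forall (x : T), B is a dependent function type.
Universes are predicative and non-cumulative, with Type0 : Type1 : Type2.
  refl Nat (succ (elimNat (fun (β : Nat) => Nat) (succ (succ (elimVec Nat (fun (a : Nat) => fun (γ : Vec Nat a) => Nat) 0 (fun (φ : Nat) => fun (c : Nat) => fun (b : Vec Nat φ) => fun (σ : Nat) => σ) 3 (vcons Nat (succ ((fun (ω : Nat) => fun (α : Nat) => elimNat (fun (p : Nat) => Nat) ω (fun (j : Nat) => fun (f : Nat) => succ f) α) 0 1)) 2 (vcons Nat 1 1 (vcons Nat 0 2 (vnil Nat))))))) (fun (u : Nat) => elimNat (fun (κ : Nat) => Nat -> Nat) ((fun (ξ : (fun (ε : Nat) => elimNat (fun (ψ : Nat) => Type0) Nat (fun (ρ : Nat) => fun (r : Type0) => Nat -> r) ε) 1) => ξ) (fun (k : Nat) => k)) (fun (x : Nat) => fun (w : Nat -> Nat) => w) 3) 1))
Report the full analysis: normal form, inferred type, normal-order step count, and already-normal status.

normal form:
  refl Nat 3
inferred type:
  Eq Nat 3 3
steps to reach normal form (normal order): 31
already normal: no
first contracted redex: an elimNat iota-redex


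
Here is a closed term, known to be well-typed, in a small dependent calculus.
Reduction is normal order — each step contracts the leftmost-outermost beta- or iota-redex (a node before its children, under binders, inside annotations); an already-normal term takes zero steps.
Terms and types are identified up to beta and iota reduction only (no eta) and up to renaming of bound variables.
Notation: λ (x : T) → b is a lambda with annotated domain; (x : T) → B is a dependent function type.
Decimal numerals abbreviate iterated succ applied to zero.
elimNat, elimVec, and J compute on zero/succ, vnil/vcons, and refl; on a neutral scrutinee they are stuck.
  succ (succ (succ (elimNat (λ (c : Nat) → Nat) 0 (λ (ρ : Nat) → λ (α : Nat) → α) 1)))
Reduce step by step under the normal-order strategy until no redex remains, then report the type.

normal-order reduction:
  succ (succ (succ (elimNat (λ (c : Nat) → Nat) 0 (λ (ρ : Nat) → λ (α : Nat) → α) 1)))
  ~> succ (succ (succ ((λ (c : Nat) → λ (ρ : Nat) → ρ) 0 (elimNat (λ (α : Nat) → Nat) 0 (λ (φ : Nat) → λ (f : Nat) → f) 0))))
  ~> succ (succ (succ ((λ (c : Nat) → c) (elimNat (λ (ρ : Nat) → Nat) 0 (λ (α : Nat) → λ (φ : Nat) → φ) 0))))
  ~> succ (succ (succ (elimNat (λ (c : Nat) → Nat) 0 (λ (ρ : Nat) → λ (α : Nat) → α) 0)))
  ~> 3
the term's type:
  Nat


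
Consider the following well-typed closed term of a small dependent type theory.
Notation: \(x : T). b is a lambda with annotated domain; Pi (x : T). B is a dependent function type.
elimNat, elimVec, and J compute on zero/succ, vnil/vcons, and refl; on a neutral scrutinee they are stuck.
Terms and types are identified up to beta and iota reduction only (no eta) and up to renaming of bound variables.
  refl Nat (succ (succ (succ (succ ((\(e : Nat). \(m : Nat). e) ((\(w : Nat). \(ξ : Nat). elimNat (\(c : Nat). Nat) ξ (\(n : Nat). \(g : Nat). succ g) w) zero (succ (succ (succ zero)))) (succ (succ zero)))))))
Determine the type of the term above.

inferred type:
  Eq Nat (succ (succ (succ (succ (succ (succ (succ zero))))))) (succ (succ (succ (succ (succ (succ (succ zero)))))))
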